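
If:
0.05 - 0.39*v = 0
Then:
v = 0.13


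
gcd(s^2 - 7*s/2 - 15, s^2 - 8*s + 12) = s - 6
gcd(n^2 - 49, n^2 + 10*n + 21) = n + 7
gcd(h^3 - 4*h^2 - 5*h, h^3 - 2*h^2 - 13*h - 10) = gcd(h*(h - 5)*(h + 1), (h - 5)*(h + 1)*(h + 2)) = h^2 - 4*h - 5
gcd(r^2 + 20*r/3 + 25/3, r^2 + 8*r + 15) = r + 5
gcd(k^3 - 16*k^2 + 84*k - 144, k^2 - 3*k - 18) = k - 6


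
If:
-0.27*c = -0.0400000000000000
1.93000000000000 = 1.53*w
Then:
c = 0.15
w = 1.26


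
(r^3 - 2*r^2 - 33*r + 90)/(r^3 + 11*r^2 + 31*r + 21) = (r^3 - 2*r^2 - 33*r + 90)/(r^3 + 11*r^2 + 31*r + 21)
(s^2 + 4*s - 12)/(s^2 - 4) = (s + 6)/(s + 2)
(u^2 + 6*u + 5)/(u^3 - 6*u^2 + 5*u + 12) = (u + 5)/(u^2 - 7*u + 12)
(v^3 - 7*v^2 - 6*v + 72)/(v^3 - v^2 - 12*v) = (v - 6)/v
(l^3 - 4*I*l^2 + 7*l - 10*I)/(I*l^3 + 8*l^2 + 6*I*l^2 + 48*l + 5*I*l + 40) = (-I*l^3 - 4*l^2 - 7*I*l - 10)/(l^3 + l^2*(6 - 8*I) + l*(5 - 48*I) - 40*I)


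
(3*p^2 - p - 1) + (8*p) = 3*p^2 + 7*p - 1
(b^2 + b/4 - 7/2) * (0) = 0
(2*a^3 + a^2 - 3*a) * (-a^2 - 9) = -2*a^5 - a^4 - 15*a^3 - 9*a^2 + 27*a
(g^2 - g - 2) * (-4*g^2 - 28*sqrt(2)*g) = -4*g^4 - 28*sqrt(2)*g^3 + 4*g^3 + 8*g^2 + 28*sqrt(2)*g^2 + 56*sqrt(2)*g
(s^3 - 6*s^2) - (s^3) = -6*s^2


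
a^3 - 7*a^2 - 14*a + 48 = (a - 8)*(a - 2)*(a + 3)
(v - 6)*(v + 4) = v^2 - 2*v - 24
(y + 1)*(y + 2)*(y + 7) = y^3 + 10*y^2 + 23*y + 14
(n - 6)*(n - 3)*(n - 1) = n^3 - 10*n^2 + 27*n - 18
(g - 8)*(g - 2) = g^2 - 10*g + 16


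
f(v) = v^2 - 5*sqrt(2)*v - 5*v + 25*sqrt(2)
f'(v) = 2*v - 5*sqrt(2) - 5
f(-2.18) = 66.42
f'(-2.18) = -16.43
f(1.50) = 19.50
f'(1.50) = -9.07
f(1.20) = 22.31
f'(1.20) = -9.67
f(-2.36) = 69.41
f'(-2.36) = -16.79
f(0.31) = 31.71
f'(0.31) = -11.45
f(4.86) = 0.31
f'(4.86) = -2.35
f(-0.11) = 36.70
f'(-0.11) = -12.29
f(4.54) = 1.16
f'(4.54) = -2.99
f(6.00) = -1.07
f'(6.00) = -0.07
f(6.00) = -1.07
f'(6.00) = -0.07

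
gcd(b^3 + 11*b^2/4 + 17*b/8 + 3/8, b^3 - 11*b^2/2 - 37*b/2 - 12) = b^2 + 5*b/2 + 3/2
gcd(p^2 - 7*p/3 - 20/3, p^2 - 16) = p - 4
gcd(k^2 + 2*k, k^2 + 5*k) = k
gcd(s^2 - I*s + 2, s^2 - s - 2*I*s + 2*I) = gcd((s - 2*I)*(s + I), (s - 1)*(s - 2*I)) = s - 2*I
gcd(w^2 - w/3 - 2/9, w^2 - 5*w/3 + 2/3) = w - 2/3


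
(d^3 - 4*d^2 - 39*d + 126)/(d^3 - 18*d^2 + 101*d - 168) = (d + 6)/(d - 8)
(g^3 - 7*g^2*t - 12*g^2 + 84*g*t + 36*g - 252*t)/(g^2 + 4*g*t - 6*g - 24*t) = (g^2 - 7*g*t - 6*g + 42*t)/(g + 4*t)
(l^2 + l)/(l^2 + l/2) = 2*(l + 1)/(2*l + 1)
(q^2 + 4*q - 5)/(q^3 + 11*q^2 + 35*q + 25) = (q - 1)/(q^2 + 6*q + 5)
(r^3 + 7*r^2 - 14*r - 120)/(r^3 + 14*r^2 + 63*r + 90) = (r - 4)/(r + 3)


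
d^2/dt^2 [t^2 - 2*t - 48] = 2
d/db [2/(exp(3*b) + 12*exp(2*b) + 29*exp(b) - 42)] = (-6*exp(2*b) - 48*exp(b) - 58)*exp(b)/(exp(3*b) + 12*exp(2*b) + 29*exp(b) - 42)^2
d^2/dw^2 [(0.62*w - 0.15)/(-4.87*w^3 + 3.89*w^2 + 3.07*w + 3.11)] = (-88.226868*w^5 + 113.163216*w^4 - 82.76924*w^3 - 112.520928*w^2 + 69.383388*w + 11.037248)/(115.501303*w^9 - 276.776223*w^8 + 2.64733200000003*w^7 + 68.8114599999999*w^6 + 351.831786*w^5 + 27.812718*w^4 - 110.46838*w^3 - 200.807724*w^2 - 89.080041*w - 30.080231)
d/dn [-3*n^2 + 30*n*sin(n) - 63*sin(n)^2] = 30*n*cos(n) - 6*n + 30*sin(n) - 63*sin(2*n)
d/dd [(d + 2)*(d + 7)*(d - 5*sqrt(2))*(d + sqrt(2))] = 4*d^3 - 12*sqrt(2)*d^2 + 27*d^2 - 72*sqrt(2)*d + 8*d - 90 - 56*sqrt(2)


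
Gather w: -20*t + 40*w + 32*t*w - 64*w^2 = -20*t - 64*w^2 + w*(32*t + 40)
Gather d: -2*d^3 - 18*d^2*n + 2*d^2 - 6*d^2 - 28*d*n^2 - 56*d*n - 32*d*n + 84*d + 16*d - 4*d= -2*d^3 + d^2*(-18*n - 4) + d*(-28*n^2 - 88*n + 96)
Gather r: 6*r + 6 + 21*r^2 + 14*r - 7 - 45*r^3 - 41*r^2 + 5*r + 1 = -45*r^3 - 20*r^2 + 25*r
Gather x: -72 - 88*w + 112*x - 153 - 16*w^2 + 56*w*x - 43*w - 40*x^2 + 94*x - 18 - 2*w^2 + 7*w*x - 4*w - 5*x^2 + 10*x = -18*w^2 - 135*w - 45*x^2 + x*(63*w + 216) - 243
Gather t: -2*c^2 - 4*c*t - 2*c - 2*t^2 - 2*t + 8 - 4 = -2*c^2 - 2*c - 2*t^2 + t*(-4*c - 2) + 4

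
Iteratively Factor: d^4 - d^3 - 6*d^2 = (d - 3)*(d^3 + 2*d^2) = d*(d - 3)*(d^2 + 2*d) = d*(d - 3)*(d + 2)*(d)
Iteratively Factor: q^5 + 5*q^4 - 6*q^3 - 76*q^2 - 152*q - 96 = (q + 3)*(q^4 + 2*q^3 - 12*q^2 - 40*q - 32) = (q + 2)*(q + 3)*(q^3 - 12*q - 16) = (q - 4)*(q + 2)*(q + 3)*(q^2 + 4*q + 4) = (q - 4)*(q + 2)^2*(q + 3)*(q + 2)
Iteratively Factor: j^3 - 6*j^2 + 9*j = (j - 3)*(j^2 - 3*j) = j*(j - 3)*(j - 3)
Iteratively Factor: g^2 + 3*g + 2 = (g + 1)*(g + 2)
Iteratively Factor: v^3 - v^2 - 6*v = (v - 3)*(v^2 + 2*v) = (v - 3)*(v + 2)*(v)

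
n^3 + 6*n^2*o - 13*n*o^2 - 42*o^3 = (n - 3*o)*(n + 2*o)*(n + 7*o)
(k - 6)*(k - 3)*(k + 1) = k^3 - 8*k^2 + 9*k + 18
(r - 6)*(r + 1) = r^2 - 5*r - 6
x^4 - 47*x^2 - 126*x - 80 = (x - 8)*(x + 1)*(x + 2)*(x + 5)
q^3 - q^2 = q^2*(q - 1)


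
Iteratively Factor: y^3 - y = (y + 1)*(y^2 - y) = y*(y + 1)*(y - 1)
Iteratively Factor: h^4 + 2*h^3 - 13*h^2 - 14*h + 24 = (h - 1)*(h^3 + 3*h^2 - 10*h - 24) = (h - 1)*(h + 2)*(h^2 + h - 12) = (h - 3)*(h - 1)*(h + 2)*(h + 4)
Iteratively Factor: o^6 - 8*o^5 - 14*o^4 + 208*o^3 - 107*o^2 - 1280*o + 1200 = (o - 5)*(o^5 - 3*o^4 - 29*o^3 + 63*o^2 + 208*o - 240) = (o - 5)*(o - 4)*(o^4 + o^3 - 25*o^2 - 37*o + 60) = (o - 5)*(o - 4)*(o - 1)*(o^3 + 2*o^2 - 23*o - 60) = (o - 5)^2*(o - 4)*(o - 1)*(o^2 + 7*o + 12) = (o - 5)^2*(o - 4)*(o - 1)*(o + 4)*(o + 3)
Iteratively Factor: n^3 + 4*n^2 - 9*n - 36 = (n + 4)*(n^2 - 9) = (n + 3)*(n + 4)*(n - 3)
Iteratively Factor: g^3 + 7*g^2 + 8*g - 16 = (g - 1)*(g^2 + 8*g + 16) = (g - 1)*(g + 4)*(g + 4)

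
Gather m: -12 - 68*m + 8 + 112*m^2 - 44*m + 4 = 112*m^2 - 112*m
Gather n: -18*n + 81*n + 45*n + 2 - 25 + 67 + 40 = 108*n + 84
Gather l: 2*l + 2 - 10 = 2*l - 8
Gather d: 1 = 1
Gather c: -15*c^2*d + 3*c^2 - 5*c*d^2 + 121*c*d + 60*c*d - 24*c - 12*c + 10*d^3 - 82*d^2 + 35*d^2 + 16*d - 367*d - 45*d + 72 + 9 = c^2*(3 - 15*d) + c*(-5*d^2 + 181*d - 36) + 10*d^3 - 47*d^2 - 396*d + 81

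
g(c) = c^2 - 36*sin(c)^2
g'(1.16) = -24.04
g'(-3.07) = -11.28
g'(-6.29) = -12.09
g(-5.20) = -1.06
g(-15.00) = 209.78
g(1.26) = -31.05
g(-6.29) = 39.56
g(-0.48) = -7.45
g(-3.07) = 9.24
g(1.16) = -28.91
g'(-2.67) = -34.48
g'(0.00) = 0.00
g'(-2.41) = -40.61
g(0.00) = 0.00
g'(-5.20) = -40.20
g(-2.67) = -0.30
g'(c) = 2*c - 72*sin(c)*cos(c)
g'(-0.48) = 28.53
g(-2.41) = -10.26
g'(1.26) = -18.44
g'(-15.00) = -65.57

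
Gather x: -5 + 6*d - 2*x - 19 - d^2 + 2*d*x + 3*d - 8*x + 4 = -d^2 + 9*d + x*(2*d - 10) - 20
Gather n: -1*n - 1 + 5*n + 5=4*n + 4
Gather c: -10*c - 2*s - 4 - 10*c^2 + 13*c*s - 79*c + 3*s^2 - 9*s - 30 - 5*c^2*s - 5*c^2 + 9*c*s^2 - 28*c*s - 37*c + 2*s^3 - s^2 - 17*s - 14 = c^2*(-5*s - 15) + c*(9*s^2 - 15*s - 126) + 2*s^3 + 2*s^2 - 28*s - 48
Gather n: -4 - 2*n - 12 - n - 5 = -3*n - 21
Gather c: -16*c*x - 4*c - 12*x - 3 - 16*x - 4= c*(-16*x - 4) - 28*x - 7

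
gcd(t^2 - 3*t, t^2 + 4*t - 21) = t - 3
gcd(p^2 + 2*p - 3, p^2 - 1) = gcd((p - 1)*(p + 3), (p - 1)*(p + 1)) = p - 1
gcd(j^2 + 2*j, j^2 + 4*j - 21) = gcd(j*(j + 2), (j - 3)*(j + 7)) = 1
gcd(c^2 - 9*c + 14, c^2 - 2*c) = c - 2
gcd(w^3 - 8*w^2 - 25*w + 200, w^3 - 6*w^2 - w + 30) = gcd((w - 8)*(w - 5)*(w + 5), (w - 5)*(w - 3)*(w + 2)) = w - 5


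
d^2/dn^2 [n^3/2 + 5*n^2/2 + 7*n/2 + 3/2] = 3*n + 5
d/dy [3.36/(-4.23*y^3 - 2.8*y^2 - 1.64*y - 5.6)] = (42.6384*y^2 + 18.816*y + 5.5104)/(4.23*y^3 + 2.8*y^2 + 1.64*y + 5.6)^2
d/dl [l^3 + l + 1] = 3*l^2 + 1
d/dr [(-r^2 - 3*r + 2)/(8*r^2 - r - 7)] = (25*r^2 - 18*r + 23)/(64*r^4 - 16*r^3 - 111*r^2 + 14*r + 49)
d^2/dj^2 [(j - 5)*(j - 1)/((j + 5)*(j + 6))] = 2*(-17*j^3 - 75*j^2 + 705*j + 3335)/(j^6 + 33*j^5 + 453*j^4 + 3311*j^3 + 13590*j^2 + 29700*j + 27000)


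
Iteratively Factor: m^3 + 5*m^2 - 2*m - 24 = (m + 4)*(m^2 + m - 6) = (m - 2)*(m + 4)*(m + 3)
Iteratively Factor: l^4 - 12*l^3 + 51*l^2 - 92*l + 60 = (l - 2)*(l^3 - 10*l^2 + 31*l - 30) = (l - 5)*(l - 2)*(l^2 - 5*l + 6) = (l - 5)*(l - 2)^2*(l - 3)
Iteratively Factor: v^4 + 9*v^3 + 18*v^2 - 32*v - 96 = (v + 4)*(v^3 + 5*v^2 - 2*v - 24) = (v + 4)^2*(v^2 + v - 6) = (v - 2)*(v + 4)^2*(v + 3)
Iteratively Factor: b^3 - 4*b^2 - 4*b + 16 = (b + 2)*(b^2 - 6*b + 8) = (b - 4)*(b + 2)*(b - 2)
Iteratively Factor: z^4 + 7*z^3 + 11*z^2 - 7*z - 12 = (z - 1)*(z^3 + 8*z^2 + 19*z + 12) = (z - 1)*(z + 3)*(z^2 + 5*z + 4) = (z - 1)*(z + 3)*(z + 4)*(z + 1)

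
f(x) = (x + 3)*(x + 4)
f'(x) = 2*x + 7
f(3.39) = 47.22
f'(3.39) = 13.78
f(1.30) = 22.79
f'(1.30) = 9.60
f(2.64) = 37.45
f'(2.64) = 12.28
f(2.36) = 34.09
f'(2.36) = 11.72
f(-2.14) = 1.60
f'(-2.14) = 2.72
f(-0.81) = 6.99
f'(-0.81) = 5.38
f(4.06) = 56.90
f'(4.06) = 15.12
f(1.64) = 26.17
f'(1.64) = 10.28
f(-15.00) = 132.00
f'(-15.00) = -23.00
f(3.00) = 42.00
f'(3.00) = 13.00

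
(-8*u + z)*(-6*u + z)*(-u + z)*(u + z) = -48*u^4 + 14*u^3*z + 47*u^2*z^2 - 14*u*z^3 + z^4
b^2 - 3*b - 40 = (b - 8)*(b + 5)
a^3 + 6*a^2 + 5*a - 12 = (a - 1)*(a + 3)*(a + 4)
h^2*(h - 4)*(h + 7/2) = h^4 - h^3/2 - 14*h^2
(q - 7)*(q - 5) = q^2 - 12*q + 35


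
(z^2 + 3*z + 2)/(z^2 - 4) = (z + 1)/(z - 2)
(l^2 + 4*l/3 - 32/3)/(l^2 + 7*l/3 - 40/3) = (l + 4)/(l + 5)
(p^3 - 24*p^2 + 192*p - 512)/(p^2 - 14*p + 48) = (p^2 - 16*p + 64)/(p - 6)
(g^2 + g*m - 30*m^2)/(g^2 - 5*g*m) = (g + 6*m)/g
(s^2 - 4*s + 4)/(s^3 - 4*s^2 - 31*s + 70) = (s - 2)/(s^2 - 2*s - 35)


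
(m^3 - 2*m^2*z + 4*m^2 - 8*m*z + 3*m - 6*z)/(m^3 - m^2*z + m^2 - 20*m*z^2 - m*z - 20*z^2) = (-m^2 + 2*m*z - 3*m + 6*z)/(-m^2 + m*z + 20*z^2)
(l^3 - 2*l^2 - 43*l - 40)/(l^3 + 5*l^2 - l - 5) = (l - 8)/(l - 1)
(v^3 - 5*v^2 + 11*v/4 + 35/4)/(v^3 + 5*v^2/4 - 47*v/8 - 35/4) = 2*(2*v^2 - 5*v - 7)/(4*v^2 + 15*v + 14)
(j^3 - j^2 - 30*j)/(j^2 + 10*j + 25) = j*(j - 6)/(j + 5)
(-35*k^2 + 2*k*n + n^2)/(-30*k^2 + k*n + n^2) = (7*k + n)/(6*k + n)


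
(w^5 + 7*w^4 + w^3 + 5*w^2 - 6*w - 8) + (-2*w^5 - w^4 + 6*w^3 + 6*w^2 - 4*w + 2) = -w^5 + 6*w^4 + 7*w^3 + 11*w^2 - 10*w - 6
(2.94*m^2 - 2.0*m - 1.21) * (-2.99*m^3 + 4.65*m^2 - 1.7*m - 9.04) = -8.7906*m^5 + 19.651*m^4 - 10.6801*m^3 - 28.8041*m^2 + 20.137*m + 10.9384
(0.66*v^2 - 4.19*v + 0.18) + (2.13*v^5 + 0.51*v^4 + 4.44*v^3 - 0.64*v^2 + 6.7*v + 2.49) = 2.13*v^5 + 0.51*v^4 + 4.44*v^3 + 0.02*v^2 + 2.51*v + 2.67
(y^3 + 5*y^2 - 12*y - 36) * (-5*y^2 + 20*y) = -5*y^5 - 5*y^4 + 160*y^3 - 60*y^2 - 720*y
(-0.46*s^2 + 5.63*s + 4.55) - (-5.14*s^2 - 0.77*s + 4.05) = 4.68*s^2 + 6.4*s + 0.5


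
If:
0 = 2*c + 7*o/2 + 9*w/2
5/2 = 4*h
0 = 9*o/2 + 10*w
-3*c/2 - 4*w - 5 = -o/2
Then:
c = -118/109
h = 5/8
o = 160/109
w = -72/109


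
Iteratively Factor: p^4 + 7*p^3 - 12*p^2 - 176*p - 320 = (p - 5)*(p^3 + 12*p^2 + 48*p + 64) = (p - 5)*(p + 4)*(p^2 + 8*p + 16) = (p - 5)*(p + 4)^2*(p + 4)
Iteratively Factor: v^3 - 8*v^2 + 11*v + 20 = (v + 1)*(v^2 - 9*v + 20) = (v - 4)*(v + 1)*(v - 5)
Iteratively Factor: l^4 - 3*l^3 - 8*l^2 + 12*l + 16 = (l - 4)*(l^3 + l^2 - 4*l - 4) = (l - 4)*(l + 2)*(l^2 - l - 2) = (l - 4)*(l + 1)*(l + 2)*(l - 2)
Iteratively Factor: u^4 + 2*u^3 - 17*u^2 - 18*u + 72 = (u - 3)*(u^3 + 5*u^2 - 2*u - 24) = (u - 3)*(u - 2)*(u^2 + 7*u + 12) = (u - 3)*(u - 2)*(u + 4)*(u + 3)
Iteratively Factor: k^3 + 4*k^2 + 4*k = (k + 2)*(k^2 + 2*k) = k*(k + 2)*(k + 2)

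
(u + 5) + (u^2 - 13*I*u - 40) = u^2 + u - 13*I*u - 35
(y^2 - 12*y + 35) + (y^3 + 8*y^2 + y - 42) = y^3 + 9*y^2 - 11*y - 7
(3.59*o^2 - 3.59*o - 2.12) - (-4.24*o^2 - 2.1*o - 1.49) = 7.83*o^2 - 1.49*o - 0.63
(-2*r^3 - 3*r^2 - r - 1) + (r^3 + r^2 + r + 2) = -r^3 - 2*r^2 + 1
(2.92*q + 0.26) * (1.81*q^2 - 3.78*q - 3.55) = 5.2852*q^3 - 10.567*q^2 - 11.3488*q - 0.923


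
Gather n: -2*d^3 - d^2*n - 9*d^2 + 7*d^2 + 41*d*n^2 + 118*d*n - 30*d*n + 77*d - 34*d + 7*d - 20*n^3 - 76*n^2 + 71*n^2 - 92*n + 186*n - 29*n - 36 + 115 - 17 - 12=-2*d^3 - 2*d^2 + 50*d - 20*n^3 + n^2*(41*d - 5) + n*(-d^2 + 88*d + 65) + 50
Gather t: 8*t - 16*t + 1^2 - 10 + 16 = 7 - 8*t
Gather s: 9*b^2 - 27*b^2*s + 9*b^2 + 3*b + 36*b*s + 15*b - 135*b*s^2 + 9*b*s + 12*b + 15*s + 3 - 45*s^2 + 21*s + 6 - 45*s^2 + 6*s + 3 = 18*b^2 + 30*b + s^2*(-135*b - 90) + s*(-27*b^2 + 45*b + 42) + 12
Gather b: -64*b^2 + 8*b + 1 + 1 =-64*b^2 + 8*b + 2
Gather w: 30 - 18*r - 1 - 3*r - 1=28 - 21*r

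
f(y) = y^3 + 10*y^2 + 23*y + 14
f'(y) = 3*y^2 + 20*y + 23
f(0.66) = 33.82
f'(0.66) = 37.51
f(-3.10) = 9.01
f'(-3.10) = -10.17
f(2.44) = 144.18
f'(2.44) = 89.66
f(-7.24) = -7.85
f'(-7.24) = 35.45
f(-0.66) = 2.89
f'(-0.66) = 11.11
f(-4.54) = 22.12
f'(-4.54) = -5.97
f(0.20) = 19.01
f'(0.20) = 27.12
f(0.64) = 33.08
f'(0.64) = 37.03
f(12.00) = 3458.00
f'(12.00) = 695.00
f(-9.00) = -112.00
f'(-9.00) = 86.00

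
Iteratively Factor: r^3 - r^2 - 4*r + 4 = (r - 2)*(r^2 + r - 2) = (r - 2)*(r - 1)*(r + 2)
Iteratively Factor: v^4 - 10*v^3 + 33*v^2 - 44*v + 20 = (v - 2)*(v^3 - 8*v^2 + 17*v - 10) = (v - 2)*(v - 1)*(v^2 - 7*v + 10) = (v - 5)*(v - 2)*(v - 1)*(v - 2)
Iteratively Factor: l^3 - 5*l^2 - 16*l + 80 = (l + 4)*(l^2 - 9*l + 20) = (l - 5)*(l + 4)*(l - 4)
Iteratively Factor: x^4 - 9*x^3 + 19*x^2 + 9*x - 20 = (x - 4)*(x^3 - 5*x^2 - x + 5) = (x - 4)*(x + 1)*(x^2 - 6*x + 5) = (x - 5)*(x - 4)*(x + 1)*(x - 1)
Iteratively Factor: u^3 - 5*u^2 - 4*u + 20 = (u - 2)*(u^2 - 3*u - 10) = (u - 5)*(u - 2)*(u + 2)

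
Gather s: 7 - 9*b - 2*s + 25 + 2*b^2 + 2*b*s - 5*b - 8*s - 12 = 2*b^2 - 14*b + s*(2*b - 10) + 20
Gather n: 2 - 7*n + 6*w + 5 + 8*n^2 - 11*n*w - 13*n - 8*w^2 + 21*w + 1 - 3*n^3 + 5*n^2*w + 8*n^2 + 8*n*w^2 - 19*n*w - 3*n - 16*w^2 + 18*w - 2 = -3*n^3 + n^2*(5*w + 16) + n*(8*w^2 - 30*w - 23) - 24*w^2 + 45*w + 6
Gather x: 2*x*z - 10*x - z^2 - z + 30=x*(2*z - 10) - z^2 - z + 30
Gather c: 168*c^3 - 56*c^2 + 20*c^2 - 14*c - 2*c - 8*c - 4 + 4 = 168*c^3 - 36*c^2 - 24*c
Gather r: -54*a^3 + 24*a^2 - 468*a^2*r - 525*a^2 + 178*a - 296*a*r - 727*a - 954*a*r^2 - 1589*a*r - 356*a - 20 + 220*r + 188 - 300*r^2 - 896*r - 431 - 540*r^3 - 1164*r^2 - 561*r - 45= -54*a^3 - 501*a^2 - 905*a - 540*r^3 + r^2*(-954*a - 1464) + r*(-468*a^2 - 1885*a - 1237) - 308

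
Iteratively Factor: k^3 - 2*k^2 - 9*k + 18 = (k - 3)*(k^2 + k - 6) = (k - 3)*(k + 3)*(k - 2)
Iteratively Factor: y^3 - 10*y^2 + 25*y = (y - 5)*(y^2 - 5*y) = y*(y - 5)*(y - 5)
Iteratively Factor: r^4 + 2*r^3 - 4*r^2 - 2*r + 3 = (r - 1)*(r^3 + 3*r^2 - r - 3) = (r - 1)*(r + 3)*(r^2 - 1) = (r - 1)^2*(r + 3)*(r + 1)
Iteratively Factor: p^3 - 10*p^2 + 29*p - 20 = (p - 1)*(p^2 - 9*p + 20) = (p - 4)*(p - 1)*(p - 5)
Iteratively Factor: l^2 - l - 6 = (l + 2)*(l - 3)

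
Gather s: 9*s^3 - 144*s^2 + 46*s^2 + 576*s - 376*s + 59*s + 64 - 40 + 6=9*s^3 - 98*s^2 + 259*s + 30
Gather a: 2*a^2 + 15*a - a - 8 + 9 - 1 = 2*a^2 + 14*a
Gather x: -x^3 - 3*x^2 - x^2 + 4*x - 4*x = -x^3 - 4*x^2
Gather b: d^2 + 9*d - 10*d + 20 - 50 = d^2 - d - 30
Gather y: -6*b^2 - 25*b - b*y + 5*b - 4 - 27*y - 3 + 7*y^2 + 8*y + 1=-6*b^2 - 20*b + 7*y^2 + y*(-b - 19) - 6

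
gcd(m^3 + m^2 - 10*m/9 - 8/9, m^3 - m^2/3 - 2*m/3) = m^2 - m/3 - 2/3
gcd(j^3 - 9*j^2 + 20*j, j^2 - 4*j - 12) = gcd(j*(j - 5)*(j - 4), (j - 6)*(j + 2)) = 1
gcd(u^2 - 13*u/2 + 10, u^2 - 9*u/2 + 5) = u - 5/2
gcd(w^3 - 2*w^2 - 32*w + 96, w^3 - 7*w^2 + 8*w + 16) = w^2 - 8*w + 16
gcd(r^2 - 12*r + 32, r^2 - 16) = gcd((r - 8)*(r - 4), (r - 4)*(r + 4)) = r - 4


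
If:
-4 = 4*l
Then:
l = -1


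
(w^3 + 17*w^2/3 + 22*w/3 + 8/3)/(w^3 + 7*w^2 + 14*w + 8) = (w + 2/3)/(w + 2)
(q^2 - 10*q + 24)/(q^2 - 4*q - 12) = (q - 4)/(q + 2)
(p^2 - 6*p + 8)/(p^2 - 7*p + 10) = (p - 4)/(p - 5)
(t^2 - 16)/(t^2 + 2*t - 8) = (t - 4)/(t - 2)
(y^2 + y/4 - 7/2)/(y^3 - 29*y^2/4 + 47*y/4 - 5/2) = (4*y^2 + y - 14)/(4*y^3 - 29*y^2 + 47*y - 10)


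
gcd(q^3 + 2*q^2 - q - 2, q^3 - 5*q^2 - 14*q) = q + 2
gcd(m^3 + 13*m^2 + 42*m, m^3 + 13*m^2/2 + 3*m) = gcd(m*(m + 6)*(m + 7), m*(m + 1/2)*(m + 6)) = m^2 + 6*m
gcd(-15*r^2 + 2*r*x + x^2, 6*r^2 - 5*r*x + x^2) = -3*r + x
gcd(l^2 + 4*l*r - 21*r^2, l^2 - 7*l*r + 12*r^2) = -l + 3*r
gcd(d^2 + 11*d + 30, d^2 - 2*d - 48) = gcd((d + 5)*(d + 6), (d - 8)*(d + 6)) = d + 6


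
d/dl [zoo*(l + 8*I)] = zoo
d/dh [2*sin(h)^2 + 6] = 2*sin(2*h)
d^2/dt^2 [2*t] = 0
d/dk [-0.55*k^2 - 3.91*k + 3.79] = -1.1*k - 3.91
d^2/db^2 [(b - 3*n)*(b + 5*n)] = 2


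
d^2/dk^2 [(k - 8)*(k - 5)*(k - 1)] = 6*k - 28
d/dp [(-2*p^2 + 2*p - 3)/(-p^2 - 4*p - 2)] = 2*(5*p^2 + p - 8)/(p^4 + 8*p^3 + 20*p^2 + 16*p + 4)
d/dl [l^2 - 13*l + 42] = 2*l - 13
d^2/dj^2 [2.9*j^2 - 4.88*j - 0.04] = 5.80000000000000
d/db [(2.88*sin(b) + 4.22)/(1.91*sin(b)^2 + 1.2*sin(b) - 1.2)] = (-16.1204*sin(b) + 2.7504*cos(2*b) - 11.2704)*cos(b)/(1.91*sin(b)^2 + 1.2*sin(b) - 1.2)^2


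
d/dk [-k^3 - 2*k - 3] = -3*k^2 - 2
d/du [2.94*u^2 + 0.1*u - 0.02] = 5.88*u + 0.1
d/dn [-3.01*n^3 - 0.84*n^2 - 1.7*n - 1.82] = -9.03*n^2 - 1.68*n - 1.7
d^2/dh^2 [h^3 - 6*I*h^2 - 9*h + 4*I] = 6*h - 12*I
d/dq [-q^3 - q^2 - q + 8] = -3*q^2 - 2*q - 1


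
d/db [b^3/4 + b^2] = b*(3*b + 8)/4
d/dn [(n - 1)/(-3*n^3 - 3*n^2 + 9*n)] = (-n*(n^2 + n - 3) + (n - 1)*(3*n^2 + 2*n - 3))/(3*n^2*(n^2 + n - 3)^2)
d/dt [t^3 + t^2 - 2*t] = 3*t^2 + 2*t - 2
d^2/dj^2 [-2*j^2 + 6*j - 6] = -4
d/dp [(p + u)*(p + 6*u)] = 2*p + 7*u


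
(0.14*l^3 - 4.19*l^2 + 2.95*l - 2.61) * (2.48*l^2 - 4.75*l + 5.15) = 0.3472*l^5 - 11.0562*l^4 + 27.9395*l^3 - 42.0638*l^2 + 27.59*l - 13.4415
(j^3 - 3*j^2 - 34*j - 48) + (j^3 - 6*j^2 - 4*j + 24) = 2*j^3 - 9*j^2 - 38*j - 24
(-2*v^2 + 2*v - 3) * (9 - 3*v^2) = 6*v^4 - 6*v^3 - 9*v^2 + 18*v - 27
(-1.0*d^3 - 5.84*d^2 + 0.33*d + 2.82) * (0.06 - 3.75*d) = 3.75*d^4 + 21.84*d^3 - 1.5879*d^2 - 10.5552*d + 0.1692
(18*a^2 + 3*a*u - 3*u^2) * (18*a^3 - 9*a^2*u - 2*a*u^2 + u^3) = 324*a^5 - 108*a^4*u - 117*a^3*u^2 + 39*a^2*u^3 + 9*a*u^4 - 3*u^5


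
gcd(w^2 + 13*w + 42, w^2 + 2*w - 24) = w + 6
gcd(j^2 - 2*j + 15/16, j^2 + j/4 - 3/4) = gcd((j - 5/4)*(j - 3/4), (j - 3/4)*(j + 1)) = j - 3/4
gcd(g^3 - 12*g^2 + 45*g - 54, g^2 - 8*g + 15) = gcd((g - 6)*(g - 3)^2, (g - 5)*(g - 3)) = g - 3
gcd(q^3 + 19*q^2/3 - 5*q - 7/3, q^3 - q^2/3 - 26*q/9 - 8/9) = q + 1/3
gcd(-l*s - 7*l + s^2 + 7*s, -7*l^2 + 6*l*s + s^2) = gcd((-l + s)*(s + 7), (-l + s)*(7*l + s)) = -l + s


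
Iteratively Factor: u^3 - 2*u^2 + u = (u - 1)*(u^2 - u) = (u - 1)^2*(u)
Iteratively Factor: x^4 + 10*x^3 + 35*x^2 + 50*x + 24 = (x + 3)*(x^3 + 7*x^2 + 14*x + 8) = (x + 3)*(x + 4)*(x^2 + 3*x + 2) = (x + 2)*(x + 3)*(x + 4)*(x + 1)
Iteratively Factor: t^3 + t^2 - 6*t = (t + 3)*(t^2 - 2*t) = (t - 2)*(t + 3)*(t)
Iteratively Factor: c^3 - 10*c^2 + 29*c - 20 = (c - 5)*(c^2 - 5*c + 4) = (c - 5)*(c - 1)*(c - 4)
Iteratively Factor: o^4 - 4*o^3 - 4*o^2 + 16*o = (o + 2)*(o^3 - 6*o^2 + 8*o) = o*(o + 2)*(o^2 - 6*o + 8) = o*(o - 4)*(o + 2)*(o - 2)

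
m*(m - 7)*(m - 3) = m^3 - 10*m^2 + 21*m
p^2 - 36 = (p - 6)*(p + 6)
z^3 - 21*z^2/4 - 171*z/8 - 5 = (z - 8)*(z + 1/4)*(z + 5/2)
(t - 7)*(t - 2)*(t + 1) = t^3 - 8*t^2 + 5*t + 14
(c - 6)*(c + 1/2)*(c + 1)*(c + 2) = c^4 - 5*c^3/2 - 35*c^2/2 - 20*c - 6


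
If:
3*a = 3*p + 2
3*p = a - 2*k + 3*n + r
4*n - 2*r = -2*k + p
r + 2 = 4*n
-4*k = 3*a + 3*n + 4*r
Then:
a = 89/48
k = -233/288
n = 43/144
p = 19/16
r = -29/36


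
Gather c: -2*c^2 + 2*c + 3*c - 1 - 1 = -2*c^2 + 5*c - 2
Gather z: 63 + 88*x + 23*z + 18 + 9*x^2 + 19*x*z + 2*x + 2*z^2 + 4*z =9*x^2 + 90*x + 2*z^2 + z*(19*x + 27) + 81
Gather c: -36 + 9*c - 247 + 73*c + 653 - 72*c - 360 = 10*c + 10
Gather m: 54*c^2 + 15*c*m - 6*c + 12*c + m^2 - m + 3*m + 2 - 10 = 54*c^2 + 6*c + m^2 + m*(15*c + 2) - 8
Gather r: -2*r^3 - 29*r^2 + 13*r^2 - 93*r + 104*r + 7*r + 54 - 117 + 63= -2*r^3 - 16*r^2 + 18*r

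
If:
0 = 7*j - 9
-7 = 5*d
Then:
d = -7/5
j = 9/7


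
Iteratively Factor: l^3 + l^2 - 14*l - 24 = (l + 2)*(l^2 - l - 12) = (l + 2)*(l + 3)*(l - 4)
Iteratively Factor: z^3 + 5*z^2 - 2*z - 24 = (z - 2)*(z^2 + 7*z + 12) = (z - 2)*(z + 4)*(z + 3)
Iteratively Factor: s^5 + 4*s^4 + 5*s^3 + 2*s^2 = (s)*(s^4 + 4*s^3 + 5*s^2 + 2*s) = s^2*(s^3 + 4*s^2 + 5*s + 2) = s^2*(s + 2)*(s^2 + 2*s + 1) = s^2*(s + 1)*(s + 2)*(s + 1)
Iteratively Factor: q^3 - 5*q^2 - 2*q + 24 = (q - 4)*(q^2 - q - 6) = (q - 4)*(q + 2)*(q - 3)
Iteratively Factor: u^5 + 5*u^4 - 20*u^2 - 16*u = (u + 4)*(u^4 + u^3 - 4*u^2 - 4*u) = (u + 2)*(u + 4)*(u^3 - u^2 - 2*u) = u*(u + 2)*(u + 4)*(u^2 - u - 2) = u*(u - 2)*(u + 2)*(u + 4)*(u + 1)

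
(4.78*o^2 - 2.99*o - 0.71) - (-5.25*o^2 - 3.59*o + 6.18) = 10.03*o^2 + 0.6*o - 6.89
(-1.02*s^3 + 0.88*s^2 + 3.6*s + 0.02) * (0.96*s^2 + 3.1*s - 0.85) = -0.9792*s^5 - 2.3172*s^4 + 7.051*s^3 + 10.4312*s^2 - 2.998*s - 0.017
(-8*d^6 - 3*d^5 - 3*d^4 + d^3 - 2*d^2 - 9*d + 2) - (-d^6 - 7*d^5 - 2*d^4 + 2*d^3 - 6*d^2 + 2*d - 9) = -7*d^6 + 4*d^5 - d^4 - d^3 + 4*d^2 - 11*d + 11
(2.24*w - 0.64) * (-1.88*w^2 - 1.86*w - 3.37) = -4.2112*w^3 - 2.9632*w^2 - 6.3584*w + 2.1568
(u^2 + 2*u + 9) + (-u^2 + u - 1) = 3*u + 8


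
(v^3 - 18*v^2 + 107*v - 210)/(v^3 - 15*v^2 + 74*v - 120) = (v - 7)/(v - 4)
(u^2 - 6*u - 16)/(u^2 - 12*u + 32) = (u + 2)/(u - 4)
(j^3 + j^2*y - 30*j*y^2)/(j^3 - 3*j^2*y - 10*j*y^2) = (j + 6*y)/(j + 2*y)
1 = 1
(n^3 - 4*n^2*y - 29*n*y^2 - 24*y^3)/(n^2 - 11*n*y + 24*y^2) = (-n^2 - 4*n*y - 3*y^2)/(-n + 3*y)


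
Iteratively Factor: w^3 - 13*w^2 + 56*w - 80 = (w - 4)*(w^2 - 9*w + 20) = (w - 4)^2*(w - 5)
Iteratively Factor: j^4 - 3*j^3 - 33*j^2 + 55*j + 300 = (j - 5)*(j^3 + 2*j^2 - 23*j - 60) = (j - 5)*(j + 4)*(j^2 - 2*j - 15) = (j - 5)*(j + 3)*(j + 4)*(j - 5)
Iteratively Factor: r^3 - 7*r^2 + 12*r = (r - 4)*(r^2 - 3*r) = r*(r - 4)*(r - 3)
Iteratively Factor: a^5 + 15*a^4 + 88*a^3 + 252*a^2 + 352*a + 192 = (a + 2)*(a^4 + 13*a^3 + 62*a^2 + 128*a + 96) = (a + 2)*(a + 4)*(a^3 + 9*a^2 + 26*a + 24) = (a + 2)*(a + 4)^2*(a^2 + 5*a + 6) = (a + 2)*(a + 3)*(a + 4)^2*(a + 2)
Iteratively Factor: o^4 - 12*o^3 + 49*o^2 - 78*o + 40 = (o - 2)*(o^3 - 10*o^2 + 29*o - 20) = (o - 2)*(o - 1)*(o^2 - 9*o + 20) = (o - 5)*(o - 2)*(o - 1)*(o - 4)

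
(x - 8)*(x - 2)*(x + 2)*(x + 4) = x^4 - 4*x^3 - 36*x^2 + 16*x + 128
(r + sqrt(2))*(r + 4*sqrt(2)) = r^2 + 5*sqrt(2)*r + 8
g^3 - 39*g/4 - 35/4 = (g - 7/2)*(g + 1)*(g + 5/2)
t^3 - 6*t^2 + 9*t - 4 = (t - 4)*(t - 1)^2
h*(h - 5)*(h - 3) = h^3 - 8*h^2 + 15*h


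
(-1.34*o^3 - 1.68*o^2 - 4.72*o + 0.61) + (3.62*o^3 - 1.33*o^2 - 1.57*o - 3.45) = 2.28*o^3 - 3.01*o^2 - 6.29*o - 2.84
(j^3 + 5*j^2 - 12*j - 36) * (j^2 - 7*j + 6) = j^5 - 2*j^4 - 41*j^3 + 78*j^2 + 180*j - 216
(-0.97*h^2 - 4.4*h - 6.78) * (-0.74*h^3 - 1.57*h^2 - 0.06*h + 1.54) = 0.7178*h^5 + 4.7789*h^4 + 11.9834*h^3 + 9.4148*h^2 - 6.3692*h - 10.4412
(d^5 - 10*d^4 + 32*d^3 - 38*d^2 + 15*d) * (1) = d^5 - 10*d^4 + 32*d^3 - 38*d^2 + 15*d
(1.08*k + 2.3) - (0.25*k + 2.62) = 0.83*k - 0.32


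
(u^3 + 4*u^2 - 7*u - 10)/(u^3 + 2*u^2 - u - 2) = (u^2 + 3*u - 10)/(u^2 + u - 2)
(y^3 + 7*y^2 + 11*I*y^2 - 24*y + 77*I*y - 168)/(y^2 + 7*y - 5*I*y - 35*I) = (y^2 + 11*I*y - 24)/(y - 5*I)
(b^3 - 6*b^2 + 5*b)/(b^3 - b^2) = (b - 5)/b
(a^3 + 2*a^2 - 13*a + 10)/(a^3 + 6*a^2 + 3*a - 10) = (a - 2)/(a + 2)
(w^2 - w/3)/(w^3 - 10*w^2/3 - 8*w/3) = (1 - 3*w)/(-3*w^2 + 10*w + 8)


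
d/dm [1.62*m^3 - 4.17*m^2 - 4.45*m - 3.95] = 4.86*m^2 - 8.34*m - 4.45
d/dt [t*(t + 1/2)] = 2*t + 1/2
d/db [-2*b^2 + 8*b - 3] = 8 - 4*b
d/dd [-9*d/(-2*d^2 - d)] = -18/(2*d + 1)^2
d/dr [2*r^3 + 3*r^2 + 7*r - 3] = 6*r^2 + 6*r + 7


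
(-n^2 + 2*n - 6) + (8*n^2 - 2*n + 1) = 7*n^2 - 5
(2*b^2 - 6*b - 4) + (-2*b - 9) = 2*b^2 - 8*b - 13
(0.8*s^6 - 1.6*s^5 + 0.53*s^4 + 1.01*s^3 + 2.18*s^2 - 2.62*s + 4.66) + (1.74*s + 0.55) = 0.8*s^6 - 1.6*s^5 + 0.53*s^4 + 1.01*s^3 + 2.18*s^2 - 0.88*s + 5.21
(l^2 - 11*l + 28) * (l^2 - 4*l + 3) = l^4 - 15*l^3 + 75*l^2 - 145*l + 84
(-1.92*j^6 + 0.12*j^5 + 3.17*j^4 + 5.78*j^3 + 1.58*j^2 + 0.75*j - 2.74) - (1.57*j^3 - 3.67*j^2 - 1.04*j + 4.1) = -1.92*j^6 + 0.12*j^5 + 3.17*j^4 + 4.21*j^3 + 5.25*j^2 + 1.79*j - 6.84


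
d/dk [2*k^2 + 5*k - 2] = 4*k + 5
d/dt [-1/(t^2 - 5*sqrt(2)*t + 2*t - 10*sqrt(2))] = (2*t - 5*sqrt(2) + 2)/(t^2 - 5*sqrt(2)*t + 2*t - 10*sqrt(2))^2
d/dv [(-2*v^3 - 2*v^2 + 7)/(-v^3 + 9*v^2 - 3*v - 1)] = (-20*v^4 + 12*v^3 + 33*v^2 - 122*v + 21)/(v^6 - 18*v^5 + 87*v^4 - 52*v^3 - 9*v^2 + 6*v + 1)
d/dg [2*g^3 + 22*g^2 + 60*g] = 6*g^2 + 44*g + 60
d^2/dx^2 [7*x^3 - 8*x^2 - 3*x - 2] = 42*x - 16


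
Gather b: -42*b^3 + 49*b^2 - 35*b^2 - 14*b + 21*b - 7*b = -42*b^3 + 14*b^2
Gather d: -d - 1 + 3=2 - d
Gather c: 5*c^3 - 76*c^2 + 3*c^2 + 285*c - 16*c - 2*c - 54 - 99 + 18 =5*c^3 - 73*c^2 + 267*c - 135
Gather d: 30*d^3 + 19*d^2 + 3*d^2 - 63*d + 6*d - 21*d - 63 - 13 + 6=30*d^3 + 22*d^2 - 78*d - 70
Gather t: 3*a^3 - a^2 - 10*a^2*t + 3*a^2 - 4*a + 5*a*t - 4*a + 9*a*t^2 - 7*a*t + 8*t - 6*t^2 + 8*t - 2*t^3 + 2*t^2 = 3*a^3 + 2*a^2 - 8*a - 2*t^3 + t^2*(9*a - 4) + t*(-10*a^2 - 2*a + 16)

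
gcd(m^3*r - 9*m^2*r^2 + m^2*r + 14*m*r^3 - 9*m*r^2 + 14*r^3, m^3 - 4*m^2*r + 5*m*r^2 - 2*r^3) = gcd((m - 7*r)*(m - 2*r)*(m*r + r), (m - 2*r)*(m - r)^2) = -m + 2*r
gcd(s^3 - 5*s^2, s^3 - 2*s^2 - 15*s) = s^2 - 5*s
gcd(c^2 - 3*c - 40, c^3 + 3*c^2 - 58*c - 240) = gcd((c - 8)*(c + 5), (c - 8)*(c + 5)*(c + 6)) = c^2 - 3*c - 40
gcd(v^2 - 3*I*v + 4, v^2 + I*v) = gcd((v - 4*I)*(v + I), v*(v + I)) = v + I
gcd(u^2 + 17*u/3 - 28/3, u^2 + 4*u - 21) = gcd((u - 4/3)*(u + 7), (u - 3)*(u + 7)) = u + 7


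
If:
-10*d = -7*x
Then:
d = 7*x/10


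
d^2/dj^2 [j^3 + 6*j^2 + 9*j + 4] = 6*j + 12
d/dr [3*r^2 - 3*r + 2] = 6*r - 3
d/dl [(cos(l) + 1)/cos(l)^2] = (cos(l) + 2)*sin(l)/cos(l)^3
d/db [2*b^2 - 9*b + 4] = 4*b - 9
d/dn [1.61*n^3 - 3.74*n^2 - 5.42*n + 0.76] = 4.83*n^2 - 7.48*n - 5.42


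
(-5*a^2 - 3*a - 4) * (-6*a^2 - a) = 30*a^4 + 23*a^3 + 27*a^2 + 4*a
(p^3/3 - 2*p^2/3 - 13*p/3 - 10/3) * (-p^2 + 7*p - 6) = -p^5/3 + 3*p^4 - 7*p^3/3 - 23*p^2 + 8*p/3 + 20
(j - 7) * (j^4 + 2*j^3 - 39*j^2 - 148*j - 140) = j^5 - 5*j^4 - 53*j^3 + 125*j^2 + 896*j + 980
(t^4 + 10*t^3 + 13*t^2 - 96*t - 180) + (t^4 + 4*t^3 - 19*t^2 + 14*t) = 2*t^4 + 14*t^3 - 6*t^2 - 82*t - 180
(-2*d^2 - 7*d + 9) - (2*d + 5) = -2*d^2 - 9*d + 4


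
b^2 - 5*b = b*(b - 5)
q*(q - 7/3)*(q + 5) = q^3 + 8*q^2/3 - 35*q/3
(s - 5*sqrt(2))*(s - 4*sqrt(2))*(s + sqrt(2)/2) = s^3 - 17*sqrt(2)*s^2/2 + 31*s + 20*sqrt(2)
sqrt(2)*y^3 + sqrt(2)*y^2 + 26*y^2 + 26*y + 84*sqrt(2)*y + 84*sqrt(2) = (y + 6*sqrt(2))*(y + 7*sqrt(2))*(sqrt(2)*y + sqrt(2))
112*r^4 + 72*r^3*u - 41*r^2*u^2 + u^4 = (-4*r + u)^2*(r + u)*(7*r + u)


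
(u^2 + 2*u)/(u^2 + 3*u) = (u + 2)/(u + 3)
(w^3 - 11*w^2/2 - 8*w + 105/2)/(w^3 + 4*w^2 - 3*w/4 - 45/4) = 2*(2*w^2 - 17*w + 35)/(4*w^2 + 4*w - 15)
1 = 1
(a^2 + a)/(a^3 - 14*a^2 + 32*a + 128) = a*(a + 1)/(a^3 - 14*a^2 + 32*a + 128)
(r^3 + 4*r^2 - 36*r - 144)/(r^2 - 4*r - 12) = (r^2 + 10*r + 24)/(r + 2)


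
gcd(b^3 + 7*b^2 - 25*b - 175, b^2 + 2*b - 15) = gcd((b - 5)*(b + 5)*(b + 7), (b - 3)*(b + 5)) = b + 5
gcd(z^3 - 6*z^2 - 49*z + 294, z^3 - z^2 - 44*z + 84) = z^2 + z - 42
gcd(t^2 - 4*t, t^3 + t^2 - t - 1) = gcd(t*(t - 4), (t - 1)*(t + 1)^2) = 1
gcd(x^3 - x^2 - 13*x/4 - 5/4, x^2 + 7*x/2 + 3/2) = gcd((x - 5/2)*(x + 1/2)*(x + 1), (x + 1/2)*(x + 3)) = x + 1/2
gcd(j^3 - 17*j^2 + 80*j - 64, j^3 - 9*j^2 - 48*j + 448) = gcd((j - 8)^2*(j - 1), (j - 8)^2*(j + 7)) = j^2 - 16*j + 64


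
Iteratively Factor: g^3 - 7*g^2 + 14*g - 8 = (g - 2)*(g^2 - 5*g + 4) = (g - 4)*(g - 2)*(g - 1)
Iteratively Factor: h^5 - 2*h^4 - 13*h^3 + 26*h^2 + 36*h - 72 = (h - 2)*(h^4 - 13*h^2 + 36) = (h - 2)*(h + 2)*(h^3 - 2*h^2 - 9*h + 18) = (h - 2)*(h + 2)*(h + 3)*(h^2 - 5*h + 6) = (h - 2)^2*(h + 2)*(h + 3)*(h - 3)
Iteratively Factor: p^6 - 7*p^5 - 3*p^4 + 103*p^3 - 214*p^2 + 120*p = (p - 1)*(p^5 - 6*p^4 - 9*p^3 + 94*p^2 - 120*p) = (p - 3)*(p - 1)*(p^4 - 3*p^3 - 18*p^2 + 40*p) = (p - 5)*(p - 3)*(p - 1)*(p^3 + 2*p^2 - 8*p) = (p - 5)*(p - 3)*(p - 2)*(p - 1)*(p^2 + 4*p) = p*(p - 5)*(p - 3)*(p - 2)*(p - 1)*(p + 4)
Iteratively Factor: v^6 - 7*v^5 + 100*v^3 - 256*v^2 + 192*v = (v - 2)*(v^5 - 5*v^4 - 10*v^3 + 80*v^2 - 96*v) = (v - 2)^2*(v^4 - 3*v^3 - 16*v^2 + 48*v) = (v - 2)^2*(v + 4)*(v^3 - 7*v^2 + 12*v) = (v - 4)*(v - 2)^2*(v + 4)*(v^2 - 3*v) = (v - 4)*(v - 3)*(v - 2)^2*(v + 4)*(v)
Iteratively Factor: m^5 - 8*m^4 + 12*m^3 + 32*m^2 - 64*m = (m + 2)*(m^4 - 10*m^3 + 32*m^2 - 32*m) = (m - 4)*(m + 2)*(m^3 - 6*m^2 + 8*m) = m*(m - 4)*(m + 2)*(m^2 - 6*m + 8) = m*(m - 4)^2*(m + 2)*(m - 2)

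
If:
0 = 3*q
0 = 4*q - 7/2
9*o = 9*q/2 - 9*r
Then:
No Solution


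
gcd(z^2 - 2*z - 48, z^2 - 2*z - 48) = z^2 - 2*z - 48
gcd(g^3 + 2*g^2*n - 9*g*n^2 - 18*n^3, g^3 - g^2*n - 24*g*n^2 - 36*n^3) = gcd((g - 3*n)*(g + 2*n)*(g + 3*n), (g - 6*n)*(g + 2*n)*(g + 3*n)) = g^2 + 5*g*n + 6*n^2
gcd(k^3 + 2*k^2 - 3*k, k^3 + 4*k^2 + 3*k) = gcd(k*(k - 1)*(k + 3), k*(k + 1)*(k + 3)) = k^2 + 3*k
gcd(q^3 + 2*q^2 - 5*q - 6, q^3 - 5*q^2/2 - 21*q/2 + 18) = q + 3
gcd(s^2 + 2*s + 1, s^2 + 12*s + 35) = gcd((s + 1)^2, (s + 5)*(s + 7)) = 1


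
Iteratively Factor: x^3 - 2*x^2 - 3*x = (x - 3)*(x^2 + x) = (x - 3)*(x + 1)*(x)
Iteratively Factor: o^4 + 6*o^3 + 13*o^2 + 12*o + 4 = (o + 1)*(o^3 + 5*o^2 + 8*o + 4) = (o + 1)*(o + 2)*(o^2 + 3*o + 2) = (o + 1)*(o + 2)^2*(o + 1)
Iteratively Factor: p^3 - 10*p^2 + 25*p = (p - 5)*(p^2 - 5*p) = (p - 5)^2*(p)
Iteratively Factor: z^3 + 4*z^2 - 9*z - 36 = (z + 3)*(z^2 + z - 12) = (z + 3)*(z + 4)*(z - 3)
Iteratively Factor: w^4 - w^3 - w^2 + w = (w - 1)*(w^3 - w) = w*(w - 1)*(w^2 - 1) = w*(w - 1)^2*(w + 1)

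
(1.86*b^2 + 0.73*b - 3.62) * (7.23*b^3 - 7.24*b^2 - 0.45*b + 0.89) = 13.4478*b^5 - 8.1885*b^4 - 32.2948*b^3 + 27.5357*b^2 + 2.2787*b - 3.2218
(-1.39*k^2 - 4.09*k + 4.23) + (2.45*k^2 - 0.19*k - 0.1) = 1.06*k^2 - 4.28*k + 4.13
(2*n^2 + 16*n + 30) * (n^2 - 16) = 2*n^4 + 16*n^3 - 2*n^2 - 256*n - 480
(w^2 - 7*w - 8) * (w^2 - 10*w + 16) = w^4 - 17*w^3 + 78*w^2 - 32*w - 128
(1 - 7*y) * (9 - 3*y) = 21*y^2 - 66*y + 9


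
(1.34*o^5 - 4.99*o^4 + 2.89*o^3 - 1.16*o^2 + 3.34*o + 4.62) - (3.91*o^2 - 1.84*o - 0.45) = 1.34*o^5 - 4.99*o^4 + 2.89*o^3 - 5.07*o^2 + 5.18*o + 5.07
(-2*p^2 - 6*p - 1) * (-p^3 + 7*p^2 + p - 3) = 2*p^5 - 8*p^4 - 43*p^3 - 7*p^2 + 17*p + 3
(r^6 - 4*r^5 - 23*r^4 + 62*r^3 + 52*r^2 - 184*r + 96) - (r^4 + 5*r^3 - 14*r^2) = r^6 - 4*r^5 - 24*r^4 + 57*r^3 + 66*r^2 - 184*r + 96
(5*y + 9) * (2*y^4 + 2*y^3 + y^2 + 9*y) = 10*y^5 + 28*y^4 + 23*y^3 + 54*y^2 + 81*y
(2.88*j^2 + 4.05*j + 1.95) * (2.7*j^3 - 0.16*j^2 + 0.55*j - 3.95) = 7.776*j^5 + 10.4742*j^4 + 6.201*j^3 - 9.4605*j^2 - 14.925*j - 7.7025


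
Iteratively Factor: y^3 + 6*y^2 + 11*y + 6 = (y + 3)*(y^2 + 3*y + 2) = (y + 1)*(y + 3)*(y + 2)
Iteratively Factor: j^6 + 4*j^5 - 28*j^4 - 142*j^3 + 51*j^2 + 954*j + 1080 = (j + 4)*(j^5 - 28*j^3 - 30*j^2 + 171*j + 270) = (j + 2)*(j + 4)*(j^4 - 2*j^3 - 24*j^2 + 18*j + 135) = (j + 2)*(j + 3)*(j + 4)*(j^3 - 5*j^2 - 9*j + 45) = (j + 2)*(j + 3)^2*(j + 4)*(j^2 - 8*j + 15) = (j - 3)*(j + 2)*(j + 3)^2*(j + 4)*(j - 5)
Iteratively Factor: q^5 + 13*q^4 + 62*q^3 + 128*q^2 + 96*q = (q)*(q^4 + 13*q^3 + 62*q^2 + 128*q + 96) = q*(q + 4)*(q^3 + 9*q^2 + 26*q + 24) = q*(q + 4)^2*(q^2 + 5*q + 6) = q*(q + 2)*(q + 4)^2*(q + 3)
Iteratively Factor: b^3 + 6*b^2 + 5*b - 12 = (b + 3)*(b^2 + 3*b - 4) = (b + 3)*(b + 4)*(b - 1)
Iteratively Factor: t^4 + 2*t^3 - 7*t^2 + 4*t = (t + 4)*(t^3 - 2*t^2 + t) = (t - 1)*(t + 4)*(t^2 - t) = (t - 1)^2*(t + 4)*(t)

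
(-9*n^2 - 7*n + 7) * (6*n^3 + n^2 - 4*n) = -54*n^5 - 51*n^4 + 71*n^3 + 35*n^2 - 28*n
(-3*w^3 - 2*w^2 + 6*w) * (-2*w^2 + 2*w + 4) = 6*w^5 - 2*w^4 - 28*w^3 + 4*w^2 + 24*w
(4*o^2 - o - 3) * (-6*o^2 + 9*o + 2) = -24*o^4 + 42*o^3 + 17*o^2 - 29*o - 6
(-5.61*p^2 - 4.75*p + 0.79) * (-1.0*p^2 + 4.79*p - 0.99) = 5.61*p^4 - 22.1219*p^3 - 17.9886*p^2 + 8.4866*p - 0.7821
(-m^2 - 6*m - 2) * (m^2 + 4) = -m^4 - 6*m^3 - 6*m^2 - 24*m - 8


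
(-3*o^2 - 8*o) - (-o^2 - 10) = -2*o^2 - 8*o + 10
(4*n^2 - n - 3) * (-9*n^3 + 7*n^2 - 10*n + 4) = -36*n^5 + 37*n^4 - 20*n^3 + 5*n^2 + 26*n - 12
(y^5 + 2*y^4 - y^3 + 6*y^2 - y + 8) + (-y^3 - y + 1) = y^5 + 2*y^4 - 2*y^3 + 6*y^2 - 2*y + 9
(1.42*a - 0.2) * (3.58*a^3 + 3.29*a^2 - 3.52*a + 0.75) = 5.0836*a^4 + 3.9558*a^3 - 5.6564*a^2 + 1.769*a - 0.15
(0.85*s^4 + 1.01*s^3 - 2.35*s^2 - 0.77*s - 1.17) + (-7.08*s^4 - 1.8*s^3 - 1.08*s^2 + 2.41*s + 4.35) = -6.23*s^4 - 0.79*s^3 - 3.43*s^2 + 1.64*s + 3.18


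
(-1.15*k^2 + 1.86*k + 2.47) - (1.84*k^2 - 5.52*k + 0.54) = -2.99*k^2 + 7.38*k + 1.93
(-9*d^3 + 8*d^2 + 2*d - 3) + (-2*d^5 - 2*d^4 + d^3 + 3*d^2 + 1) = -2*d^5 - 2*d^4 - 8*d^3 + 11*d^2 + 2*d - 2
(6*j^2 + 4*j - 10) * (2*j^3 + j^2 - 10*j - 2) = 12*j^5 + 14*j^4 - 76*j^3 - 62*j^2 + 92*j + 20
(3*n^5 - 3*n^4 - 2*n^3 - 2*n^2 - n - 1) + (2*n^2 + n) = 3*n^5 - 3*n^4 - 2*n^3 - 1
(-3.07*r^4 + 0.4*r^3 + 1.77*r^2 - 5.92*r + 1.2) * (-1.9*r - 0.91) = 5.833*r^5 + 2.0337*r^4 - 3.727*r^3 + 9.6373*r^2 + 3.1072*r - 1.092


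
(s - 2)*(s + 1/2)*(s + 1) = s^3 - s^2/2 - 5*s/2 - 1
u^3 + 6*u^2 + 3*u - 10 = (u - 1)*(u + 2)*(u + 5)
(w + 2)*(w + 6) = w^2 + 8*w + 12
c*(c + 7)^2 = c^3 + 14*c^2 + 49*c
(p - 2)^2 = p^2 - 4*p + 4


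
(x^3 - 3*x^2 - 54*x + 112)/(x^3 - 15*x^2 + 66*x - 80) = (x + 7)/(x - 5)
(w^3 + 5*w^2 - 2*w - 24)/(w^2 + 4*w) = w + 1 - 6/w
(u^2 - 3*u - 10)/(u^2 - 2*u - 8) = (u - 5)/(u - 4)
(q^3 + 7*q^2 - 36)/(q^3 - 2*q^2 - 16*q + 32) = (q^2 + 9*q + 18)/(q^2 - 16)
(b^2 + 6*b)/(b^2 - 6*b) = (b + 6)/(b - 6)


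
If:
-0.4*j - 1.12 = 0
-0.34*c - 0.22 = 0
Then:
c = -0.65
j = -2.80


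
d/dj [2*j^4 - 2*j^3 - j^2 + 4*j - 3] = 8*j^3 - 6*j^2 - 2*j + 4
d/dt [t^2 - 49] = 2*t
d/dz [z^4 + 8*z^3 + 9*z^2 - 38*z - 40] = 4*z^3 + 24*z^2 + 18*z - 38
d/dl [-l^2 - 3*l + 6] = -2*l - 3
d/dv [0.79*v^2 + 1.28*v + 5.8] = 1.58*v + 1.28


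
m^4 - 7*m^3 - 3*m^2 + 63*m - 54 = (m - 6)*(m - 3)*(m - 1)*(m + 3)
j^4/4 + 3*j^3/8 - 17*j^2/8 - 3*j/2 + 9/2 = (j/4 + 1/2)*(j - 2)*(j - 3/2)*(j + 3)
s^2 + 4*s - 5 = (s - 1)*(s + 5)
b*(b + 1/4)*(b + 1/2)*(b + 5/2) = b^4 + 13*b^3/4 + 2*b^2 + 5*b/16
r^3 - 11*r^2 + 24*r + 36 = (r - 6)^2*(r + 1)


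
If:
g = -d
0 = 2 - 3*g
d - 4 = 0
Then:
No Solution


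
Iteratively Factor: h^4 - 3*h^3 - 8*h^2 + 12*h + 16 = (h - 2)*(h^3 - h^2 - 10*h - 8) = (h - 2)*(h + 2)*(h^2 - 3*h - 4) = (h - 2)*(h + 1)*(h + 2)*(h - 4)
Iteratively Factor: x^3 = (x)*(x^2) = x^2*(x)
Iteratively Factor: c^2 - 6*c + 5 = (c - 1)*(c - 5)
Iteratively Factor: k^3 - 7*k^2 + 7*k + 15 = (k - 3)*(k^2 - 4*k - 5) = (k - 3)*(k + 1)*(k - 5)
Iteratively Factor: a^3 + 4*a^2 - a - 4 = (a - 1)*(a^2 + 5*a + 4) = (a - 1)*(a + 4)*(a + 1)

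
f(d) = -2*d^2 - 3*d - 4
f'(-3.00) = 9.00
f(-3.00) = -13.00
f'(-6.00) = 21.00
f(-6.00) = -58.00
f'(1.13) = -7.52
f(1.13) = -9.94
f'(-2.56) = 7.24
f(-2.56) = -9.43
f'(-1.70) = 3.80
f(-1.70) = -4.68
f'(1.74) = -9.96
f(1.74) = -15.28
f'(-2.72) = 7.88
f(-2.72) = -10.64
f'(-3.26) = 10.04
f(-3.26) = -15.48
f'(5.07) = -23.28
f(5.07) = -70.62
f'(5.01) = -23.04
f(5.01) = -69.23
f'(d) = -4*d - 3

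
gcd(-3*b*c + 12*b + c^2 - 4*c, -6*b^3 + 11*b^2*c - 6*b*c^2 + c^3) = 3*b - c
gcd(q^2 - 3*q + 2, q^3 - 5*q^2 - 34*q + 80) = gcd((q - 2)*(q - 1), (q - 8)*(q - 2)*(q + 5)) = q - 2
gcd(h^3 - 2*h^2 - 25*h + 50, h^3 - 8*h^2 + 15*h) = h - 5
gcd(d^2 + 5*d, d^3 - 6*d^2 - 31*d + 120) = d + 5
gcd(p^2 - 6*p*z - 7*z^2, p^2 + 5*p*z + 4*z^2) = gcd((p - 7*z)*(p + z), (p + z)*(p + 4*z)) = p + z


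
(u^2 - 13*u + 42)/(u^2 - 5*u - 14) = (u - 6)/(u + 2)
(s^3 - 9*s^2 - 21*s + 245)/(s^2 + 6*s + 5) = (s^2 - 14*s + 49)/(s + 1)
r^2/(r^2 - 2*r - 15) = r^2/(r^2 - 2*r - 15)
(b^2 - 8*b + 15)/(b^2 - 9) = (b - 5)/(b + 3)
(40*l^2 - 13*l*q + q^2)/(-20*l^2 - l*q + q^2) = (-8*l + q)/(4*l + q)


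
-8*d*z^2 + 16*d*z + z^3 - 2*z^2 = z*(-8*d + z)*(z - 2)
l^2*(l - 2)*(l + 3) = l^4 + l^3 - 6*l^2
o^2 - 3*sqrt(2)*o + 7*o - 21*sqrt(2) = (o + 7)*(o - 3*sqrt(2))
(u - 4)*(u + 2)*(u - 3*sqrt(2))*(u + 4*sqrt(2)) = u^4 - 2*u^3 + sqrt(2)*u^3 - 32*u^2 - 2*sqrt(2)*u^2 - 8*sqrt(2)*u + 48*u + 192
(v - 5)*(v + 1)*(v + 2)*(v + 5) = v^4 + 3*v^3 - 23*v^2 - 75*v - 50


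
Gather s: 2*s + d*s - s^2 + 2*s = -s^2 + s*(d + 4)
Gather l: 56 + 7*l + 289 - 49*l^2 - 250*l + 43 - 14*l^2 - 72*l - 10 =-63*l^2 - 315*l + 378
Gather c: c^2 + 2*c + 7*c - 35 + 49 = c^2 + 9*c + 14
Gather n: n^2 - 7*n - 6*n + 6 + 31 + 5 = n^2 - 13*n + 42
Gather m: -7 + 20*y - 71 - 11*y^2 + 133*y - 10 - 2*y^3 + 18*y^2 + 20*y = -2*y^3 + 7*y^2 + 173*y - 88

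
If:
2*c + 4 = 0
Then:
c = -2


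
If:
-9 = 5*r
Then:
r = -9/5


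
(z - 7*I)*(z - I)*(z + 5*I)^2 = z^4 + 2*I*z^3 + 48*z^2 + 130*I*z + 175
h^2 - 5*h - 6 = (h - 6)*(h + 1)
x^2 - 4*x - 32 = (x - 8)*(x + 4)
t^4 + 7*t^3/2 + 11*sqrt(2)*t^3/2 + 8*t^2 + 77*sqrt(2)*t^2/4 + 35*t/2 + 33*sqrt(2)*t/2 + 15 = (t + 3/2)*(t + 2)*(t + sqrt(2)/2)*(t + 5*sqrt(2))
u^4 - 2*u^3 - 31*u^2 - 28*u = u*(u - 7)*(u + 1)*(u + 4)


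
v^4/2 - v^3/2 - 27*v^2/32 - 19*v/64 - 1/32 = (v/2 + 1/4)*(v - 2)*(v + 1/4)^2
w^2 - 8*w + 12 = (w - 6)*(w - 2)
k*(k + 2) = k^2 + 2*k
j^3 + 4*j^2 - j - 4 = (j - 1)*(j + 1)*(j + 4)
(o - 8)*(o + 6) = o^2 - 2*o - 48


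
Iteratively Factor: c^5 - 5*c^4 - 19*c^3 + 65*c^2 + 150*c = (c - 5)*(c^4 - 19*c^2 - 30*c) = c*(c - 5)*(c^3 - 19*c - 30) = c*(c - 5)*(c + 3)*(c^2 - 3*c - 10) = c*(c - 5)*(c + 2)*(c + 3)*(c - 5)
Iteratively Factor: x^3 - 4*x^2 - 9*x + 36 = (x - 4)*(x^2 - 9) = (x - 4)*(x + 3)*(x - 3)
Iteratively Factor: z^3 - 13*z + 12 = (z - 3)*(z^2 + 3*z - 4) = (z - 3)*(z - 1)*(z + 4)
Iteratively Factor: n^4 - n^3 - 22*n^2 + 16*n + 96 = (n - 4)*(n^3 + 3*n^2 - 10*n - 24) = (n - 4)*(n - 3)*(n^2 + 6*n + 8) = (n - 4)*(n - 3)*(n + 2)*(n + 4)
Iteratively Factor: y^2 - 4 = (y - 2)*(y + 2)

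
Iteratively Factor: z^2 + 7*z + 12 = (z + 4)*(z + 3)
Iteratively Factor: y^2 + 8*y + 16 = (y + 4)*(y + 4)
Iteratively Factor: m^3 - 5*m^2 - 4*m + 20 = (m + 2)*(m^2 - 7*m + 10) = (m - 5)*(m + 2)*(m - 2)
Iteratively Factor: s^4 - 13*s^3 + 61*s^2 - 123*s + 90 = (s - 3)*(s^3 - 10*s^2 + 31*s - 30) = (s - 5)*(s - 3)*(s^2 - 5*s + 6) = (s - 5)*(s - 3)*(s - 2)*(s - 3)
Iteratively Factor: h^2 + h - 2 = (h + 2)*(h - 1)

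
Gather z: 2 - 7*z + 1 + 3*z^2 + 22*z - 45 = 3*z^2 + 15*z - 42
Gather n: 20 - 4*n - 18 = 2 - 4*n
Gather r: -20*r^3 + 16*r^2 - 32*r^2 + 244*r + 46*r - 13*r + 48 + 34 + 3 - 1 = -20*r^3 - 16*r^2 + 277*r + 84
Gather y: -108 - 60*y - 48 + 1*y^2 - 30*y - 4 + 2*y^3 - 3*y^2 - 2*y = 2*y^3 - 2*y^2 - 92*y - 160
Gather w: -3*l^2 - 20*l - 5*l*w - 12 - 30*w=-3*l^2 - 20*l + w*(-5*l - 30) - 12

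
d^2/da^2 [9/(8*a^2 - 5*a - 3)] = 18*(64*a^2 - 40*a - (16*a - 5)^2 - 24)/(-8*a^2 + 5*a + 3)^3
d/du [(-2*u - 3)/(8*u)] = 3/(8*u^2)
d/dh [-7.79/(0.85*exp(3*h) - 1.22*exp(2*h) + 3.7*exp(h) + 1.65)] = (19.8645*exp(2*h) - 19.0076*exp(h) + 28.823)*exp(h)/(0.85*exp(3*h) - 1.22*exp(2*h) + 3.7*exp(h) + 1.65)^2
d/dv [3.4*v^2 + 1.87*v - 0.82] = 6.8*v + 1.87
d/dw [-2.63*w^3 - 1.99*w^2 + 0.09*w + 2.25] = -7.89*w^2 - 3.98*w + 0.09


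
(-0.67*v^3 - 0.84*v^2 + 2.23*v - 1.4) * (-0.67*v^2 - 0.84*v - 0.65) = 0.4489*v^5 + 1.1256*v^4 - 0.353*v^3 - 0.3892*v^2 - 0.2735*v + 0.91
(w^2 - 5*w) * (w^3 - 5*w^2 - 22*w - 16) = w^5 - 10*w^4 + 3*w^3 + 94*w^2 + 80*w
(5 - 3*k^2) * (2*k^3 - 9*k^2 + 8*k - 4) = -6*k^5 + 27*k^4 - 14*k^3 - 33*k^2 + 40*k - 20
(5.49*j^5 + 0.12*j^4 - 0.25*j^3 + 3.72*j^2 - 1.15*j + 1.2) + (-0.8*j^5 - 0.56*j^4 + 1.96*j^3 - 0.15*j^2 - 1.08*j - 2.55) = 4.69*j^5 - 0.44*j^4 + 1.71*j^3 + 3.57*j^2 - 2.23*j - 1.35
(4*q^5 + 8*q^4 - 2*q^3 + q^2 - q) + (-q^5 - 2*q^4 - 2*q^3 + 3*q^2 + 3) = 3*q^5 + 6*q^4 - 4*q^3 + 4*q^2 - q + 3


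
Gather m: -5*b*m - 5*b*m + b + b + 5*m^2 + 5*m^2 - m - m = 2*b + 10*m^2 + m*(-10*b - 2)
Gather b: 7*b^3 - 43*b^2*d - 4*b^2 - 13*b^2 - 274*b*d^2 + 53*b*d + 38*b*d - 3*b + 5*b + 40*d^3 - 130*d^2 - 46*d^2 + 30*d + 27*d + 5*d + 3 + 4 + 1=7*b^3 + b^2*(-43*d - 17) + b*(-274*d^2 + 91*d + 2) + 40*d^3 - 176*d^2 + 62*d + 8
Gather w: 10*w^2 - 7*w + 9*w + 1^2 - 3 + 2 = 10*w^2 + 2*w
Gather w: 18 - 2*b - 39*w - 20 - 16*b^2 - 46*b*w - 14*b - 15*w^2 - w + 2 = -16*b^2 - 16*b - 15*w^2 + w*(-46*b - 40)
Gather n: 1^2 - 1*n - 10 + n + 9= 0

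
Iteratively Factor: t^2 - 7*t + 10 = (t - 2)*(t - 5)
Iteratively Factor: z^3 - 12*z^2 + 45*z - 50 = (z - 5)*(z^2 - 7*z + 10) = (z - 5)^2*(z - 2)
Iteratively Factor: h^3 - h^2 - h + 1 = (h - 1)*(h^2 - 1) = (h - 1)^2*(h + 1)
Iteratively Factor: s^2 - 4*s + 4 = (s - 2)*(s - 2)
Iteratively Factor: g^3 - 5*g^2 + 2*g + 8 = (g - 2)*(g^2 - 3*g - 4) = (g - 4)*(g - 2)*(g + 1)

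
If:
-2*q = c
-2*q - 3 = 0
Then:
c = 3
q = -3/2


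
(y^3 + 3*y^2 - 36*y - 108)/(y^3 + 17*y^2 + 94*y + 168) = (y^2 - 3*y - 18)/(y^2 + 11*y + 28)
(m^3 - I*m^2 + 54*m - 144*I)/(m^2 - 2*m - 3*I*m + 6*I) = (m^2 + 2*I*m + 48)/(m - 2)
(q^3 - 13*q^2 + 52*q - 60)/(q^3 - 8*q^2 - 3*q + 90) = (q - 2)/(q + 3)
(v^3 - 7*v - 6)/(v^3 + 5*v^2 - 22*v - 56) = (v^2 - 2*v - 3)/(v^2 + 3*v - 28)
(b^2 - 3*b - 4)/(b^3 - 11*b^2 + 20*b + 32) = 1/(b - 8)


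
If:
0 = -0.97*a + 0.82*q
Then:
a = 0.845360824742268*q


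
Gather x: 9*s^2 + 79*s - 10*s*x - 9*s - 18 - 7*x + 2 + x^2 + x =9*s^2 + 70*s + x^2 + x*(-10*s - 6) - 16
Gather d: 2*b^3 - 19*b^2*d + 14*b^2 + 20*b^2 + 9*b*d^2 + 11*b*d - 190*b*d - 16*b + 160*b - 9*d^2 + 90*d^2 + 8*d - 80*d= 2*b^3 + 34*b^2 + 144*b + d^2*(9*b + 81) + d*(-19*b^2 - 179*b - 72)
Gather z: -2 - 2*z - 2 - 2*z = -4*z - 4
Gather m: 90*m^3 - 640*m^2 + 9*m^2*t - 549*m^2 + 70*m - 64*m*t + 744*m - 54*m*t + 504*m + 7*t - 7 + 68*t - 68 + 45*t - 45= 90*m^3 + m^2*(9*t - 1189) + m*(1318 - 118*t) + 120*t - 120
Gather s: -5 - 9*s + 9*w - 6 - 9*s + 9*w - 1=-18*s + 18*w - 12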